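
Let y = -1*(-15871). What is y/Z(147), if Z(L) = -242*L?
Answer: -15871/35574 ≈ -0.44614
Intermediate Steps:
y = 15871
y/Z(147) = 15871/((-242*147)) = 15871/(-35574) = 15871*(-1/35574) = -15871/35574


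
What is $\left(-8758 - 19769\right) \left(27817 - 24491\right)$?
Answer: $-94880802$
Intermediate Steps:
$\left(-8758 - 19769\right) \left(27817 - 24491\right) = \left(-8758 - 19769\right) 3326 = \left(-28527\right) 3326 = -94880802$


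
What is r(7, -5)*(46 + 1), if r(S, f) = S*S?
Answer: 2303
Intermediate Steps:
r(S, f) = S²
r(7, -5)*(46 + 1) = 7²*(46 + 1) = 49*47 = 2303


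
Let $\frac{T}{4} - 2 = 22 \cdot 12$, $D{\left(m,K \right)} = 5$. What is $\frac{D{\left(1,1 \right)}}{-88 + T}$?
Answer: $\frac{5}{976} \approx 0.005123$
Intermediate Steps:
$T = 1064$ ($T = 8 + 4 \cdot 22 \cdot 12 = 8 + 4 \cdot 264 = 8 + 1056 = 1064$)
$\frac{D{\left(1,1 \right)}}{-88 + T} = \frac{5}{-88 + 1064} = \frac{5}{976}$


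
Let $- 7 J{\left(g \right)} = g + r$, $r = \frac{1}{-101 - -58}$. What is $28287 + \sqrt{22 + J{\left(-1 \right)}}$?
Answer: $28287 + \frac{\sqrt{2006466}}{301} \approx 28292.0$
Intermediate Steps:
$r = - \frac{1}{43}$ ($r = \frac{1}{-101 + \left(-8 + 66\right)} = \frac{1}{-101 + 58} = \frac{1}{-43} = - \frac{1}{43} \approx -0.023256$)
$J{\left(g \right)} = \frac{1}{301} - \frac{g}{7}$ ($J{\left(g \right)} = - \frac{g - \frac{1}{43}}{7} = - \frac{- \frac{1}{43} + g}{7} = \frac{1}{301} - \frac{g}{7}$)
$28287 + \sqrt{22 + J{\left(-1 \right)}} = 28287 + \sqrt{22 + \left(\frac{1}{301} - - \frac{1}{7}\right)} = 28287 + \sqrt{22 + \left(\frac{1}{301} + \frac{1}{7}\right)} = 28287 + \sqrt{22 + \frac{44}{301}} = 28287 + \sqrt{\frac{6666}{301}} = 28287 + \frac{\sqrt{2006466}}{301}$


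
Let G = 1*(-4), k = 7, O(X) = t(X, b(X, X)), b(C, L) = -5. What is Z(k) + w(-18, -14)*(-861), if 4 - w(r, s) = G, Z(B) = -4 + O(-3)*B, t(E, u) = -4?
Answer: -6920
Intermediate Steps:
O(X) = -4
Z(B) = -4 - 4*B
G = -4
w(r, s) = 8 (w(r, s) = 4 - 1*(-4) = 4 + 4 = 8)
Z(k) + w(-18, -14)*(-861) = (-4 - 4*7) + 8*(-861) = (-4 - 28) - 6888 = -32 - 6888 = -6920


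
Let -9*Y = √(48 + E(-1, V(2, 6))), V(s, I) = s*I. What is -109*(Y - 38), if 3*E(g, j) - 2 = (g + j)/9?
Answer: 4142 + 545*√159/81 ≈ 4226.8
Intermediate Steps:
V(s, I) = I*s
E(g, j) = ⅔ + g/27 + j/27 (E(g, j) = ⅔ + ((g + j)/9)/3 = ⅔ + ((g + j)*(⅑))/3 = ⅔ + (g/9 + j/9)/3 = ⅔ + (g/27 + j/27) = ⅔ + g/27 + j/27)
Y = -5*√159/81 (Y = -√(48 + (⅔ + (1/27)*(-1) + (6*2)/27))/9 = -√(48 + (⅔ - 1/27 + (1/27)*12))/9 = -√(48 + (⅔ - 1/27 + 4/9))/9 = -√(48 + 29/27)/9 = -5*√159/81 ≈ -0.77837)
-109*(Y - 38) = -109*(-5*√159/81 - 38) = -109*(-38 - 5*√159/81) = 4142 + 545*√159/81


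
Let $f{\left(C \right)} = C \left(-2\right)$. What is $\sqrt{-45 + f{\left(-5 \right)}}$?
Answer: $i \sqrt{35} \approx 5.9161 i$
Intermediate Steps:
$f{\left(C \right)} = - 2 C$
$\sqrt{-45 + f{\left(-5 \right)}} = \sqrt{-45 - -10} = \sqrt{-45 + 10} = \sqrt{-35} = i \sqrt{35}$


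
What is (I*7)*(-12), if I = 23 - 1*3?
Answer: -1680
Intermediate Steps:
I = 20 (I = 23 - 3 = 20)
(I*7)*(-12) = (20*7)*(-12) = 140*(-12) = -1680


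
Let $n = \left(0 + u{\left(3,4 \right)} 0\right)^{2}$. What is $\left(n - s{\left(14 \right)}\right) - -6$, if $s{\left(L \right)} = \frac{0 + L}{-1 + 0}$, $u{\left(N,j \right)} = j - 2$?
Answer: $20$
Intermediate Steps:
$u{\left(N,j \right)} = -2 + j$ ($u{\left(N,j \right)} = j - 2 = -2 + j$)
$s{\left(L \right)} = - L$ ($s{\left(L \right)} = \frac{L}{-1} = L \left(-1\right) = - L$)
$n = 0$ ($n = \left(0 + \left(-2 + 4\right) 0\right)^{2} = \left(0 + 2 \cdot 0\right)^{2} = \left(0 + 0\right)^{2} = 0^{2} = 0$)
$\left(n - s{\left(14 \right)}\right) - -6 = \left(0 - \left(-1\right) 14\right) - -6 = \left(0 - -14\right) + 6 = \left(0 + 14\right) + 6 = 14 + 6 = 20$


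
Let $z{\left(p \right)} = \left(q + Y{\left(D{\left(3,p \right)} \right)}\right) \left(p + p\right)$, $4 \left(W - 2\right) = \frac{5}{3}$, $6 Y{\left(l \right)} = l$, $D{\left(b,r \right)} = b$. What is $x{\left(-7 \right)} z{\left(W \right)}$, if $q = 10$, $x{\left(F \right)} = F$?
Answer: $- \frac{1421}{4} \approx -355.25$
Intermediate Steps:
$Y{\left(l \right)} = \frac{l}{6}$
$W = \frac{29}{12}$ ($W = 2 + \frac{5 \cdot \frac{1}{3}}{4} = 2 + \frac{1}{4} \cdot \frac{5}{3} = 2 + \frac{5}{12} = \frac{29}{12} \approx 2.4167$)
$z{\left(p \right)} = 21 p$ ($z{\left(p \right)} = \left(10 + \frac{1}{6} \cdot 3\right) \left(p + p\right) = \left(10 + \frac{1}{2}\right) 2 p = \frac{21 \cdot 2 p}{2} = 21 p$)
$x{\left(-7 \right)} z{\left(W \right)} = - 7 \cdot 21 \cdot \frac{29}{12} = \left(-7\right) \frac{203}{4} = - \frac{1421}{4}$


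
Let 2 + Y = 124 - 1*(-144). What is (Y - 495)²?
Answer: 52441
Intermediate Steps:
Y = 266 (Y = -2 + (124 - 1*(-144)) = -2 + (124 + 144) = -2 + 268 = 266)
(Y - 495)² = (266 - 495)² = (-229)² = 52441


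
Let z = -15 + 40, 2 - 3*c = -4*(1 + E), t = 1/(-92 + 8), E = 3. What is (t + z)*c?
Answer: 2099/14 ≈ 149.93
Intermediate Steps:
t = -1/84 (t = 1/(-84) = -1/84 ≈ -0.011905)
c = 6 (c = ⅔ - (-4)*(1 + 3)/3 = ⅔ - (-4)*4/3 = ⅔ - ⅓*(-16) = ⅔ + 16/3 = 6)
z = 25
(t + z)*c = (-1/84 + 25)*6 = (2099/84)*6 = 2099/14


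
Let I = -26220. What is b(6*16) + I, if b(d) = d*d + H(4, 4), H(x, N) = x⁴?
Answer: -16748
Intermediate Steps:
b(d) = 256 + d² (b(d) = d*d + 4⁴ = d² + 256 = 256 + d²)
b(6*16) + I = (256 + (6*16)²) - 26220 = (256 + 96²) - 26220 = (256 + 9216) - 26220 = 9472 - 26220 = -16748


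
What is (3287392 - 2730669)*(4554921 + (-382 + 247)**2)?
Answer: 2545975560558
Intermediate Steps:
(3287392 - 2730669)*(4554921 + (-382 + 247)**2) = 556723*(4554921 + (-135)**2) = 556723*(4554921 + 18225) = 556723*4573146 = 2545975560558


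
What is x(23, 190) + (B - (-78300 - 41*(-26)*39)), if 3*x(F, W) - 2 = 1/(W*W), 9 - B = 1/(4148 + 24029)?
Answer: 1966691669961/53536300 ≈ 36736.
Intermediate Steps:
B = 253592/28177 (B = 9 - 1/(4148 + 24029) = 9 - 1/28177 = 253592/28177 ≈ 9.0000)
x(F, W) = ⅔ + 1/(3*W²) (x(F, W) = ⅔ + 1/(3*((W*W))) = ⅔ + 1/(3*(W²)) = ⅔ + 1/(3*W²))
x(23, 190) + (B - (-78300 - 41*(-26)*39)) = (⅔ + (⅓)/190²) + (253592/28177 - (-78300 - 41*(-26)*39)) = (⅔ + (⅓)*(1/36100)) + (253592/28177 - (-78300 + 1066*39)) = (⅔ + 1/108300) + (253592/28177 - (-78300 + 41574)) = 24067/36100 + (253592/28177 - 1*(-36726)) = 24067/36100 + (253592/28177 + 36726) = 24067/36100 + 1035082094/28177 = 1966691669961/53536300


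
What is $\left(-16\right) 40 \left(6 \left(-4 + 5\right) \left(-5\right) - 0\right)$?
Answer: $19200$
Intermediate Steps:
$\left(-16\right) 40 \left(6 \left(-4 + 5\right) \left(-5\right) - 0\right) = - 640 \left(6 \cdot 1 \left(-5\right) + \left(-3 + 3\right)\right) = - 640 \left(6 \left(-5\right) + 0\right) = - 640 \left(-30 + 0\right) = \left(-640\right) \left(-30\right) = 19200$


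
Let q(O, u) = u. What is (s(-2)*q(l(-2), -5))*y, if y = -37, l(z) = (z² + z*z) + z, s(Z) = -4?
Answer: -740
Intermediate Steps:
l(z) = z + 2*z² (l(z) = (z² + z²) + z = 2*z² + z = z + 2*z²)
(s(-2)*q(l(-2), -5))*y = -4*(-5)*(-37) = 20*(-37) = -740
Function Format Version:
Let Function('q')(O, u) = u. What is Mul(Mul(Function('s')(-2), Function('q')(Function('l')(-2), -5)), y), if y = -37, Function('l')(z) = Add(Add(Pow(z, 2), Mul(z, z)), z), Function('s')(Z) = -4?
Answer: -740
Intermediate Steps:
Function('l')(z) = Add(z, Mul(2, Pow(z, 2))) (Function('l')(z) = Add(Add(Pow(z, 2), Pow(z, 2)), z) = Add(Mul(2, Pow(z, 2)), z) = Add(z, Mul(2, Pow(z, 2))))
Mul(Mul(Function('s')(-2), Function('q')(Function('l')(-2), -5)), y) = Mul(Mul(-4, -5), -37) = Mul(20, -37) = -740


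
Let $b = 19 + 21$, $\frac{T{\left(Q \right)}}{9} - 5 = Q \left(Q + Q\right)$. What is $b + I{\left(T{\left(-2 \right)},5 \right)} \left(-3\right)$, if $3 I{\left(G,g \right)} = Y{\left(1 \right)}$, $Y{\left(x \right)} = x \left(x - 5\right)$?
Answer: $44$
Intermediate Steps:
$T{\left(Q \right)} = 45 + 18 Q^{2}$ ($T{\left(Q \right)} = 45 + 9 Q \left(Q + Q\right) = 45 + 9 Q 2 Q = 45 + 9 \cdot 2 Q^{2} = 45 + 18 Q^{2}$)
$Y{\left(x \right)} = x \left(-5 + x\right)$
$I{\left(G,g \right)} = - \frac{4}{3}$ ($I{\left(G,g \right)} = \frac{1 \left(-5 + 1\right)}{3} = \frac{1 \left(-4\right)}{3} = \frac{1}{3} \left(-4\right) = - \frac{4}{3}$)
$b = 40$
$b + I{\left(T{\left(-2 \right)},5 \right)} \left(-3\right) = 40 - -4 = 40 + 4 = 44$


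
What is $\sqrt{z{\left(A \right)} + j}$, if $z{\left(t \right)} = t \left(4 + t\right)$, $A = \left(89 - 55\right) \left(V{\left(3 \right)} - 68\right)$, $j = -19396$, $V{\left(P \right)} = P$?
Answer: $2 \sqrt{1213966} \approx 2203.6$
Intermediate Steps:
$A = -2210$ ($A = \left(89 - 55\right) \left(3 - 68\right) = 34 \left(-65\right) = -2210$)
$\sqrt{z{\left(A \right)} + j} = \sqrt{- 2210 \left(4 - 2210\right) - 19396} = \sqrt{\left(-2210\right) \left(-2206\right) - 19396} = \sqrt{4875260 - 19396} = \sqrt{4855864} = 2 \sqrt{1213966}$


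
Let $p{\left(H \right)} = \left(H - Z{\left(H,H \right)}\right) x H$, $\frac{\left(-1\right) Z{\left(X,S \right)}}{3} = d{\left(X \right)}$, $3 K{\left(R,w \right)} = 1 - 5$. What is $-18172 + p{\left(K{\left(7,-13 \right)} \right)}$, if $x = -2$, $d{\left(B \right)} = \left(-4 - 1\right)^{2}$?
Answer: $- \frac{161780}{9} \approx -17976.0$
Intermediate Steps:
$K{\left(R,w \right)} = - \frac{4}{3}$ ($K{\left(R,w \right)} = \frac{1 - 5}{3} = \frac{1}{3} \left(-4\right) = - \frac{4}{3}$)
$d{\left(B \right)} = 25$ ($d{\left(B \right)} = \left(-5\right)^{2} = 25$)
$Z{\left(X,S \right)} = -75$ ($Z{\left(X,S \right)} = \left(-3\right) 25 = -75$)
$p{\left(H \right)} = H \left(-150 - 2 H\right)$ ($p{\left(H \right)} = \left(H - -75\right) \left(-2\right) H = \left(H + 75\right) \left(-2\right) H = \left(75 + H\right) \left(-2\right) H = \left(-150 - 2 H\right) H = H \left(-150 - 2 H\right)$)
$-18172 + p{\left(K{\left(7,-13 \right)} \right)} = -18172 - - \frac{8 \left(75 - \frac{4}{3}\right)}{3} = -18172 - \left(- \frac{8}{3}\right) \frac{221}{3} = -18172 + \frac{1768}{9} = - \frac{161780}{9}$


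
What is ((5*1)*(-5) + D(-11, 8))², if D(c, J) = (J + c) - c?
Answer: 289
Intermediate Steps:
D(c, J) = J
((5*1)*(-5) + D(-11, 8))² = ((5*1)*(-5) + 8)² = (5*(-5) + 8)² = (-25 + 8)² = (-17)² = 289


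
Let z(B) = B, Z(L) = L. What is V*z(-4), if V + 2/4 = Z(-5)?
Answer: 22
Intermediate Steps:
V = -11/2 (V = -½ - 5 = -11/2 ≈ -5.5000)
V*z(-4) = -11/2*(-4) = 22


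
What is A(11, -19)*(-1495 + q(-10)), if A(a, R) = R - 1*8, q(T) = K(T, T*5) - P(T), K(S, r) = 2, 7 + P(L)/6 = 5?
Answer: 39987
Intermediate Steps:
P(L) = -12 (P(L) = -42 + 6*5 = -42 + 30 = -12)
q(T) = 14 (q(T) = 2 - 1*(-12) = 2 + 12 = 14)
A(a, R) = -8 + R (A(a, R) = R - 8 = -8 + R)
A(11, -19)*(-1495 + q(-10)) = (-8 - 19)*(-1495 + 14) = -27*(-1481) = 39987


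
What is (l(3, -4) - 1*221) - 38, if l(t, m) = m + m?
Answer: -267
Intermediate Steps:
l(t, m) = 2*m
(l(3, -4) - 1*221) - 38 = (2*(-4) - 1*221) - 38 = (-8 - 221) - 38 = -229 - 38 = -267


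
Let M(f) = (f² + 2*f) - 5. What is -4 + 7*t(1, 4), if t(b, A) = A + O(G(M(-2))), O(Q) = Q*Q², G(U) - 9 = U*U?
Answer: 275152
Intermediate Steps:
M(f) = -5 + f² + 2*f
G(U) = 9 + U² (G(U) = 9 + U*U = 9 + U²)
O(Q) = Q³
t(b, A) = 39304 + A (t(b, A) = A + (9 + (-5 + (-2)² + 2*(-2))²)³ = A + (9 + (-5 + 4 - 4)²)³ = A + (9 + (-5)²)³ = A + (9 + 25)³ = A + 34³ = A + 39304 = 39304 + A)
-4 + 7*t(1, 4) = -4 + 7*(39304 + 4) = -4 + 7*39308 = -4 + 275156 = 275152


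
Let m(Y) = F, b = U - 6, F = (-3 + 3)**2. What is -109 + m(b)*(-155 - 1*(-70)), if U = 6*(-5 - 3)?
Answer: -109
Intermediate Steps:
U = -48 (U = 6*(-8) = -48)
F = 0 (F = 0**2 = 0)
b = -54 (b = -48 - 6 = -54)
m(Y) = 0
-109 + m(b)*(-155 - 1*(-70)) = -109 + 0*(-155 - 1*(-70)) = -109 + 0*(-155 + 70) = -109 + 0*(-85) = -109 + 0 = -109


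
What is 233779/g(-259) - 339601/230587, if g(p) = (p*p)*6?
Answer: -1689352037/1894041618 ≈ -0.89193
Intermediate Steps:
g(p) = 6*p**2 (g(p) = p**2*6 = 6*p**2)
233779/g(-259) - 339601/230587 = 233779/((6*(-259)**2)) - 339601/230587 = 233779/((6*67081)) - 339601*1/230587 = 233779/402486 - 339601/230587 = 233779*(1/402486) - 339601/230587 = 4771/8214 - 339601/230587 = -1689352037/1894041618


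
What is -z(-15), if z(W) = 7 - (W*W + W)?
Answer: 203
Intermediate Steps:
z(W) = 7 - W - W**2 (z(W) = 7 - (W**2 + W) = 7 - (W + W**2) = 7 + (-W - W**2) = 7 - W - W**2)
-z(-15) = -(7 - 1*(-15) - 1*(-15)**2) = -(7 + 15 - 1*225) = -(7 + 15 - 225) = -1*(-203) = 203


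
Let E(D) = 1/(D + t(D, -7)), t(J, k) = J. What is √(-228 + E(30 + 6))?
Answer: 7*I*√670/12 ≈ 15.099*I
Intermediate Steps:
E(D) = 1/(2*D) (E(D) = 1/(D + D) = 1/(2*D))
√(-228 + E(30 + 6)) = √(-228 + 1/(2*(30 + 6))) = √(-228 + (½)/36) = √(-228 + (½)*(1/36)) = √(-228 + 1/72) = √(-16415/72) = 7*I*√670/12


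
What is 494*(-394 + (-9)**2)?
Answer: -154622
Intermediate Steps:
494*(-394 + (-9)**2) = 494*(-394 + 81) = 494*(-313) = -154622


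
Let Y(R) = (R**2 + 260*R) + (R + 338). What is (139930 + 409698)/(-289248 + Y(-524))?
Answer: -274814/75549 ≈ -3.6376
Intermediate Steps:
Y(R) = 338 + R**2 + 261*R (Y(R) = (R**2 + 260*R) + (338 + R) = 338 + R**2 + 261*R)
(139930 + 409698)/(-289248 + Y(-524)) = (139930 + 409698)/(-289248 + (338 + (-524)**2 + 261*(-524))) = 549628/(-289248 + (338 + 274576 - 136764)) = 549628/(-289248 + 138150) = 549628/(-151098) = 549628*(-1/151098) = -274814/75549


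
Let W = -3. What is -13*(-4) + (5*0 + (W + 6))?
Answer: 55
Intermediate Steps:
-13*(-4) + (5*0 + (W + 6)) = -13*(-4) + (5*0 + (-3 + 6)) = 52 + (0 + 3) = 52 + 3 = 55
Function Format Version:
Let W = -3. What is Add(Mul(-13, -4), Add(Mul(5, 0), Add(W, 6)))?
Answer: 55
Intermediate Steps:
Add(Mul(-13, -4), Add(Mul(5, 0), Add(W, 6))) = Add(Mul(-13, -4), Add(Mul(5, 0), Add(-3, 6))) = Add(52, Add(0, 3)) = Add(52, 3) = 55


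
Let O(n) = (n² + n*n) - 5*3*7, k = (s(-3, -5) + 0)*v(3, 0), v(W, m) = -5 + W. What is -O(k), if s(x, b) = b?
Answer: -95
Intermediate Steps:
k = 10 (k = (-5 + 0)*(-5 + 3) = -5*(-2) = 10)
O(n) = -105 + 2*n² (O(n) = (n² + n²) - 15*7 = 2*n² - 105 = -105 + 2*n²)
-O(k) = -(-105 + 2*10²) = -(-105 + 2*100) = -(-105 + 200) = -1*95 = -95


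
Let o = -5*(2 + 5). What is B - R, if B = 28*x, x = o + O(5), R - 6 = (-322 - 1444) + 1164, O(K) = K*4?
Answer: 176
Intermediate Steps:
O(K) = 4*K
R = -596 (R = 6 + ((-322 - 1444) + 1164) = 6 + (-1766 + 1164) = 6 - 602 = -596)
o = -35 (o = -5*7 = -35)
x = -15 (x = -35 + 4*5 = -35 + 20 = -15)
B = -420 (B = 28*(-15) = -420)
B - R = -420 - 1*(-596) = -420 + 596 = 176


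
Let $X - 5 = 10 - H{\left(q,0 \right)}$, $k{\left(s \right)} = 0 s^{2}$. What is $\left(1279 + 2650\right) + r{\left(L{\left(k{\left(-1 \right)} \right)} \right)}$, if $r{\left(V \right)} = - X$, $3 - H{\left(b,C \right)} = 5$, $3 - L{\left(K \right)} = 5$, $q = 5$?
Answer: $3912$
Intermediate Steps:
$k{\left(s \right)} = 0$
$L{\left(K \right)} = -2$ ($L{\left(K \right)} = 3 - 5 = -2$)
$H{\left(b,C \right)} = -2$ ($H{\left(b,C \right)} = 3 - 5 = -2$)
$X = 17$ ($X = 5 + \left(10 - -2\right) = 5 + \left(10 + 2\right) = 5 + 12 = 17$)
$r{\left(V \right)} = -17$ ($r{\left(V \right)} = \left(-1\right) 17 = -17$)
$\left(1279 + 2650\right) + r{\left(L{\left(k{\left(-1 \right)} \right)} \right)} = \left(1279 + 2650\right) - 17 = 3929 - 17 = 3912$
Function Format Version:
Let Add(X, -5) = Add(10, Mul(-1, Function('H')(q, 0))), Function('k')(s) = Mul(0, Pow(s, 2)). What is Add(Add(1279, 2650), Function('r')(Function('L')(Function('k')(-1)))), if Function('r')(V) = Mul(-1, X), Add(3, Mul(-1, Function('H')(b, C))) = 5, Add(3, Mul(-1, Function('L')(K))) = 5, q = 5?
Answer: 3912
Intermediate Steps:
Function('k')(s) = 0
Function('L')(K) = -2 (Function('L')(K) = Add(3, Mul(-1, 5)) = Add(3, -5) = -2)
Function('H')(b, C) = -2 (Function('H')(b, C) = Add(3, Mul(-1, 5)) = Add(3, -5) = -2)
X = 17 (X = Add(5, Add(10, Mul(-1, -2))) = Add(5, Add(10, 2)) = Add(5, 12) = 17)
Function('r')(V) = -17 (Function('r')(V) = Mul(-1, 17) = -17)
Add(Add(1279, 2650), Function('r')(Function('L')(Function('k')(-1)))) = Add(Add(1279, 2650), -17) = Add(3929, -17) = 3912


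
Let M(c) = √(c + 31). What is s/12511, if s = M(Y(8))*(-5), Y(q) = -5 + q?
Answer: -5*√34/12511 ≈ -0.0023303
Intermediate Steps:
M(c) = √(31 + c)
s = -5*√34 (s = √(31 + (-5 + 8))*(-5) = √(31 + 3)*(-5) = √34*(-5) = -5*√34 ≈ -29.155)
s/12511 = -5*√34/12511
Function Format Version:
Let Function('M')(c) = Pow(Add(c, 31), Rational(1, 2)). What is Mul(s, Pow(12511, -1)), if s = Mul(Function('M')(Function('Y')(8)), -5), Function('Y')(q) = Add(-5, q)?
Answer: Mul(Rational(-5, 12511), Pow(34, Rational(1, 2))) ≈ -0.0023303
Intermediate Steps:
Function('M')(c) = Pow(Add(31, c), Rational(1, 2))
s = Mul(-5, Pow(34, Rational(1, 2))) (s = Mul(Pow(Add(31, Add(-5, 8)), Rational(1, 2)), -5) = Mul(Pow(Add(31, 3), Rational(1, 2)), -5) = Mul(Pow(34, Rational(1, 2)), -5) = Mul(-5, Pow(34, Rational(1, 2))) ≈ -29.155)
Mul(s, Pow(12511, -1)) = Mul(Mul(-5, Pow(34, Rational(1, 2))), Pow(12511, -1)) = Mul(Mul(-5, Pow(34, Rational(1, 2))), Rational(1, 12511)) = Mul(Rational(-5, 12511), Pow(34, Rational(1, 2)))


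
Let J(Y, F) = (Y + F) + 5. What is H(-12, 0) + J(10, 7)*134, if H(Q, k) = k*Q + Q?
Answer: 2936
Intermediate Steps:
H(Q, k) = Q + Q*k (H(Q, k) = Q*k + Q = Q + Q*k)
J(Y, F) = 5 + F + Y (J(Y, F) = (F + Y) + 5 = 5 + F + Y)
H(-12, 0) + J(10, 7)*134 = -12*(1 + 0) + (5 + 7 + 10)*134 = -12*1 + 22*134 = -12 + 2948 = 2936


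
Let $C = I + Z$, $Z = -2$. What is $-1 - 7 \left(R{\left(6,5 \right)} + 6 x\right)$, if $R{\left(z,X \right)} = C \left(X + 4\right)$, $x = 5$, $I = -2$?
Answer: $41$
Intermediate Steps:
$C = -4$ ($C = -2 - 2 = -4$)
$R{\left(z,X \right)} = -16 - 4 X$ ($R{\left(z,X \right)} = - 4 \left(X + 4\right) = - 4 \left(4 + X\right) = -16 - 4 X$)
$-1 - 7 \left(R{\left(6,5 \right)} + 6 x\right) = -1 - 7 \left(\left(-16 - 20\right) + 6 \cdot 5\right) = -1 - 7 \left(\left(-16 - 20\right) + 30\right) = -1 - 7 \left(-36 + 30\right) = -1 - -42 = -1 + 42 = 41$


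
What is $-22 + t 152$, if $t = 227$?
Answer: $34482$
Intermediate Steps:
$-22 + t 152 = -22 + 227 \cdot 152 = -22 + 34504 = 34482$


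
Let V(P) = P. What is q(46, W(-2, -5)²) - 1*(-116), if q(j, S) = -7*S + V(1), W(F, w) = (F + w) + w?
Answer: -891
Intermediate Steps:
W(F, w) = F + 2*w
q(j, S) = 1 - 7*S (q(j, S) = -7*S + 1 = 1 - 7*S)
q(46, W(-2, -5)²) - 1*(-116) = (1 - 7*(-2 + 2*(-5))²) - 1*(-116) = (1 - 7*(-2 - 10)²) + 116 = (1 - 7*(-12)²) + 116 = (1 - 7*144) + 116 = (1 - 1008) + 116 = -1007 + 116 = -891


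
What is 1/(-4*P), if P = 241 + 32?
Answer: -1/1092 ≈ -0.00091575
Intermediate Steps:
P = 273
1/(-4*P) = 1/(-4*273) = 1/(-1092) = -1/1092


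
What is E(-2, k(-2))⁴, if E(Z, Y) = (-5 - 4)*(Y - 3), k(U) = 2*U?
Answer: 15752961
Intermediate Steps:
E(Z, Y) = 27 - 9*Y (E(Z, Y) = -9*(-3 + Y) = 27 - 9*Y)
E(-2, k(-2))⁴ = (27 - 18*(-2))⁴ = (27 - 9*(-4))⁴ = (27 + 36)⁴ = 63⁴ = 15752961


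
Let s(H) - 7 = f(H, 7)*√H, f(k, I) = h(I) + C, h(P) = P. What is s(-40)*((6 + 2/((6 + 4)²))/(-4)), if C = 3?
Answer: -2107/200 - 301*I*√10/10 ≈ -10.535 - 95.185*I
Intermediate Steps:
f(k, I) = 3 + I (f(k, I) = I + 3 = 3 + I)
s(H) = 7 + 10*√H (s(H) = 7 + (3 + 7)*√H = 7 + 10*√H)
s(-40)*((6 + 2/((6 + 4)²))/(-4)) = (7 + 10*√(-40))*((6 + 2/((6 + 4)²))/(-4)) = (7 + 10*(2*I*√10))*(-(6 + 2/(10²))/4) = (7 + 20*I*√10)*(-(6 + 2/100)/4) = (7 + 20*I*√10)*(-(6 + 2*(1/100))/4) = (7 + 20*I*√10)*(-(6 + 1/50)/4) = (7 + 20*I*√10)*(-¼*301/50) = (7 + 20*I*√10)*(-301/200) = -2107/200 - 301*I*√10/10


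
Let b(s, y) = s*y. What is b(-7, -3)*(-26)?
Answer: -546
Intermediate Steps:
b(-7, -3)*(-26) = -7*(-3)*(-26) = 21*(-26) = -546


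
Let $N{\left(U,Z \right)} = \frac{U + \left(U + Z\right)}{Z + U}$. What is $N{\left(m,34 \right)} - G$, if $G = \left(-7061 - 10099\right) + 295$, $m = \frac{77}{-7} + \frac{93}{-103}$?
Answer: $\frac{19192895}{1138} \approx 16865.0$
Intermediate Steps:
$m = - \frac{1226}{103}$ ($m = 77 \left(- \frac{1}{7}\right) + 93 \left(- \frac{1}{103}\right) = -11 - \frac{93}{103} = - \frac{1226}{103} \approx -11.903$)
$N{\left(U,Z \right)} = \frac{Z + 2 U}{U + Z}$
$G = -16865$ ($G = -17160 + 295 = -16865$)
$N{\left(m,34 \right)} - G = \frac{34 + 2 \left(- \frac{1226}{103}\right)}{- \frac{1226}{103} + 34} - -16865 = \frac{34 - \frac{2452}{103}}{\frac{2276}{103}} + 16865 = \frac{103}{2276} \cdot \frac{1050}{103} + 16865 = \frac{525}{1138} + 16865 = \frac{19192895}{1138}$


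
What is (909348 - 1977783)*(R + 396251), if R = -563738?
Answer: 178948972845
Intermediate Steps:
(909348 - 1977783)*(R + 396251) = (909348 - 1977783)*(-563738 + 396251) = -1068435*(-167487) = 178948972845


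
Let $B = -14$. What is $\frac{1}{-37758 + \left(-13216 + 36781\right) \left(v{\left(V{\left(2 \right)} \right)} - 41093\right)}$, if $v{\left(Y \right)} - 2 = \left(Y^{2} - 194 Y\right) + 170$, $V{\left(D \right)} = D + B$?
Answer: $- \frac{1}{906088443} \approx -1.1036 \cdot 10^{-9}$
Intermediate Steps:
$V{\left(D \right)} = -14 + D$ ($V{\left(D \right)} = D - 14 = -14 + D$)
$v{\left(Y \right)} = 172 + Y^{2} - 194 Y$ ($v{\left(Y \right)} = 2 + \left(\left(Y^{2} - 194 Y\right) + 170\right) = 2 + \left(170 + Y^{2} - 194 Y\right) = 172 + Y^{2} - 194 Y$)
$\frac{1}{-37758 + \left(-13216 + 36781\right) \left(v{\left(V{\left(2 \right)} \right)} - 41093\right)} = \frac{1}{-37758 + \left(-13216 + 36781\right) \left(\left(172 + \left(-14 + 2\right)^{2} - 194 \left(-14 + 2\right)\right) - 41093\right)} = \frac{1}{-37758 + 23565 \left(\left(172 + \left(-12\right)^{2} - -2328\right) - 41093\right)} = \frac{1}{-37758 + 23565 \left(\left(172 + 144 + 2328\right) - 41093\right)} = \frac{1}{-37758 + 23565 \left(2644 - 41093\right)} = \frac{1}{-37758 + 23565 \left(-38449\right)} = \frac{1}{-37758 - 906050685} = \frac{1}{-906088443} = - \frac{1}{906088443}$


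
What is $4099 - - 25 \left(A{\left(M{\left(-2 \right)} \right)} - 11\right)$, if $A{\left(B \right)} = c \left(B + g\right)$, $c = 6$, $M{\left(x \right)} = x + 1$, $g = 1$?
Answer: $3824$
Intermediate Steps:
$M{\left(x \right)} = 1 + x$
$A{\left(B \right)} = 6 + 6 B$ ($A{\left(B \right)} = 6 \left(B + 1\right) = 6 \left(1 + B\right) = 6 + 6 B$)
$4099 - - 25 \left(A{\left(M{\left(-2 \right)} \right)} - 11\right) = 4099 - - 25 \left(\left(6 + 6 \left(1 - 2\right)\right) - 11\right) = 4099 - - 25 \left(\left(6 + 6 \left(-1\right)\right) - 11\right) = 4099 - - 25 \left(\left(6 - 6\right) - 11\right) = 4099 - - 25 \left(0 - 11\right) = 4099 - \left(-25\right) \left(-11\right) = 4099 - 275 = 3824$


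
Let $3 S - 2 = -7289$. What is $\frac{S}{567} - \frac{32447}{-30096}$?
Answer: $- \frac{868345}{270864} \approx -3.2058$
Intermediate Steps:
$S = -2429$ ($S = \frac{2}{3} + \frac{1}{3} \left(-7289\right) = \frac{2}{3} - \frac{7289}{3} = -2429$)
$\frac{S}{567} - \frac{32447}{-30096} = - \frac{2429}{567} - \frac{32447}{-30096} = \left(-2429\right) \frac{1}{567} - - \frac{32447}{30096} = - \frac{347}{81} + \frac{32447}{30096} = - \frac{868345}{270864}$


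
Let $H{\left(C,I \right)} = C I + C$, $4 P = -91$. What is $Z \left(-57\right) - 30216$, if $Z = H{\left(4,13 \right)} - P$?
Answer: $- \frac{138819}{4} \approx -34705.0$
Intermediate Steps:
$P = - \frac{91}{4}$ ($P = \frac{1}{4} \left(-91\right) = - \frac{91}{4} \approx -22.75$)
$H{\left(C,I \right)} = C + C I$
$Z = \frac{315}{4}$ ($Z = 4 \left(1 + 13\right) - - \frac{91}{4} = 4 \cdot 14 + \frac{91}{4} = 56 + \frac{91}{4} = \frac{315}{4} \approx 78.75$)
$Z \left(-57\right) - 30216 = \frac{315}{4} \left(-57\right) - 30216 = - \frac{17955}{4} - 30216 = - \frac{138819}{4}$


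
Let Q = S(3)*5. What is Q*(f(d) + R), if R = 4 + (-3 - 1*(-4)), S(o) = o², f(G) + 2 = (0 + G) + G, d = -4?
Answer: -225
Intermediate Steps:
f(G) = -2 + 2*G (f(G) = -2 + ((0 + G) + G) = -2 + (G + G) = -2 + 2*G)
Q = 45 (Q = 3²*5 = 9*5 = 45)
R = 5 (R = 4 + (-3 + 4) = 4 + 1 = 5)
Q*(f(d) + R) = 45*((-2 + 2*(-4)) + 5) = 45*((-2 - 8) + 5) = 45*(-10 + 5) = 45*(-5) = -225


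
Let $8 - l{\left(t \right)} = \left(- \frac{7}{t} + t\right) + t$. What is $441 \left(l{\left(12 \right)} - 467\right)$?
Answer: $- \frac{850983}{4} \approx -2.1275 \cdot 10^{5}$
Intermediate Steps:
$l{\left(t \right)} = 8 - 2 t + \frac{7}{t}$ ($l{\left(t \right)} = 8 - \left(\left(- \frac{7}{t} + t\right) + t\right) = 8 - \left(\left(t - \frac{7}{t}\right) + t\right) = 8 - \left(- \frac{7}{t} + 2 t\right) = 8 - 2 t + \frac{7}{t}$)
$441 \left(l{\left(12 \right)} - 467\right) = 441 \left(\left(8 - 24 + \frac{7}{12}\right) - 467\right) = 441 \left(- \frac{185}{12} - 467\right) = 441 \left(- \frac{5789}{12}\right) = - \frac{850983}{4}$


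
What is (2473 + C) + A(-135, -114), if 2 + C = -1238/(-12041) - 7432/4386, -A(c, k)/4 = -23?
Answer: 67636325597/26405913 ≈ 2561.4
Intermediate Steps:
A(c, k) = 92 (A(c, k) = -4*(-23) = 92)
C = -94841248/26405913 (C = -2 + (-1238/(-12041) - 7432/4386) = -2 + (-1238*(-1/12041) - 7432*1/4386) = -2 + (1238/12041 - 3716/2193) = -2 - 42029422/26405913 = -94841248/26405913 ≈ -3.5917)
(2473 + C) + A(-135, -114) = (2473 - 94841248/26405913) + 92 = 65206981601/26405913 + 92 = 67636325597/26405913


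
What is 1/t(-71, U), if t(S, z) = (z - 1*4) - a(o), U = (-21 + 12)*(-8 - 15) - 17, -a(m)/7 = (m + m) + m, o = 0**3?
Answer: 1/186 ≈ 0.0053763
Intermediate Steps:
o = 0
a(m) = -21*m (a(m) = -7*((m + m) + m) = -7*(2*m + m) = -21*m)
U = 190 (U = -9*(-23) - 17 = 207 - 17 = 190)
t(S, z) = -4 + z (t(S, z) = (z - 1*4) - (-21)*0 = (z - 4) - 1*0 = (-4 + z) + 0 = -4 + z)
1/t(-71, U) = 1/(-4 + 190) = 1/186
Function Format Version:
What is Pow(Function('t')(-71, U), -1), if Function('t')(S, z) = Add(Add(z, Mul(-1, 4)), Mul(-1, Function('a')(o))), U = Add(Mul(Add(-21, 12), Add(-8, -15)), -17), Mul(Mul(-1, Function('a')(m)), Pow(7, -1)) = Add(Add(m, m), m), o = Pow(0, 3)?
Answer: Rational(1, 186) ≈ 0.0053763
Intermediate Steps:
o = 0
Function('a')(m) = Mul(-21, m) (Function('a')(m) = Mul(-7, Add(Add(m, m), m)) = Mul(-7, Add(Mul(2, m), m)) = Mul(-7, Mul(3, m)) = Mul(-21, m))
U = 190 (U = Add(Mul(-9, -23), -17) = Add(207, -17) = 190)
Function('t')(S, z) = Add(-4, z) (Function('t')(S, z) = Add(Add(z, Mul(-1, 4)), Mul(-1, Mul(-21, 0))) = Add(Add(z, -4), Mul(-1, 0)) = Add(Add(-4, z), 0) = Add(-4, z))
Pow(Function('t')(-71, U), -1) = Pow(Add(-4, 190), -1) = Pow(186, -1) = Rational(1, 186)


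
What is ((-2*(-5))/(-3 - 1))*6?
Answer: -15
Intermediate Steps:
((-2*(-5))/(-3 - 1))*6 = (10/(-4))*6 = (10*(-¼))*6 = -5/2*6 = -15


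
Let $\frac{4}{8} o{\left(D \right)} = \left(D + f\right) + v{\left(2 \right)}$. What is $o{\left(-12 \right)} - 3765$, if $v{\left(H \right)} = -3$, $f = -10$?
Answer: $-3815$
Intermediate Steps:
$o{\left(D \right)} = -26 + 2 D$ ($o{\left(D \right)} = 2 \left(\left(D - 10\right) - 3\right) = 2 \left(\left(-10 + D\right) - 3\right) = 2 \left(-13 + D\right) = -26 + 2 D$)
$o{\left(-12 \right)} - 3765 = \left(-26 + 2 \left(-12\right)\right) - 3765 = \left(-26 - 24\right) - 3765 = -50 - 3765 = -3815$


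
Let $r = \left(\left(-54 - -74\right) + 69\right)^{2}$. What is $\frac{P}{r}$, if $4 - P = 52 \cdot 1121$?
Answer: $- \frac{58288}{7921} \approx -7.3587$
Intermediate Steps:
$r = 7921$ ($r = \left(\left(-54 + 74\right) + 69\right)^{2} = \left(20 + 69\right)^{2} = 89^{2} = 7921$)
$P = -58288$ ($P = 4 - 52 \cdot 1121 = 4 - 58292 = -58288$)
$\frac{P}{r} = - \frac{58288}{7921}$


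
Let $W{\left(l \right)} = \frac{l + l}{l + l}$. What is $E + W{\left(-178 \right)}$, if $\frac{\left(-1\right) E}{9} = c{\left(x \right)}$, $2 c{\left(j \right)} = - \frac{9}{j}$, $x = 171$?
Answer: $\frac{47}{38} \approx 1.2368$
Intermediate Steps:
$c{\left(j \right)} = - \frac{9}{2 j}$ ($c{\left(j \right)} = \frac{\left(-9\right) \frac{1}{j}}{2} = - \frac{9}{2 j}$)
$E = \frac{9}{38}$ ($E = - 9 \left(- \frac{9}{2 \cdot 171}\right) = - 9 \left(\left(- \frac{9}{2}\right) \frac{1}{171}\right) = \left(-9\right) \left(- \frac{1}{38}\right) = \frac{9}{38} \approx 0.23684$)
$W{\left(l \right)} = 1$ ($W{\left(l \right)} = \frac{2 l}{2 l} = 2 l \frac{1}{2 l} = 1$)
$E + W{\left(-178 \right)} = \frac{9}{38} + 1 = \frac{47}{38}$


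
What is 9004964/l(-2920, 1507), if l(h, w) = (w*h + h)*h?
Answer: 77629/110843200 ≈ 0.00070035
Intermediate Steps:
l(h, w) = h*(h + h*w) (l(h, w) = (h*w + h)*h = (h + h*w)*h = h*(h + h*w))
9004964/l(-2920, 1507) = 9004964/(((-2920)²*(1 + 1507))) = 9004964/((8526400*1508)) = 9004964/12857811200 = 9004964*(1/12857811200) = 77629/110843200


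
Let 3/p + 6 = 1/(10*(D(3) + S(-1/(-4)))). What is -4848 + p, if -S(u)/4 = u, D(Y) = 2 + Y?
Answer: -1158792/239 ≈ -4848.5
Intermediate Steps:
S(u) = -4*u
p = -120/239 (p = 3/(-6 + 1/(10*((2 + 3) - (-4)/(-4)))) = 3/(-6 + 1/(10*(5 - (-4)*(-1)/4))) = 3/(-6 + 1/(10*(5 - 4*1/4))) = 3/(-6 + 1/(10*(5 - 1))) = 3/(-6 + 1/(10*4)) = 3/(-6 + 1/40) = 3/(-239/40) = 3*(-40/239) = -120/239 ≈ -0.50209)
-4848 + p = -4848 - 120/239 = -1158792/239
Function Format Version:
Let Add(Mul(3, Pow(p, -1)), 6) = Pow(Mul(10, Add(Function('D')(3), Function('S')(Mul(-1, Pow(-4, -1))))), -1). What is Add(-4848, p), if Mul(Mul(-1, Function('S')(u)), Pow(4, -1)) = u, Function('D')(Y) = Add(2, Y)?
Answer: Rational(-1158792, 239) ≈ -4848.5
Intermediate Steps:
Function('S')(u) = Mul(-4, u)
p = Rational(-120, 239) (p = Mul(3, Pow(Add(-6, Pow(Mul(10, Add(Add(2, 3), Mul(-4, Mul(-1, Pow(-4, -1))))), -1)), -1)) = Mul(3, Pow(Add(-6, Pow(Mul(10, Add(5, Mul(-4, Mul(-1, Rational(-1, 4))))), -1)), -1)) = Mul(3, Pow(Add(-6, Pow(Mul(10, Add(5, Mul(-4, Rational(1, 4)))), -1)), -1)) = Mul(3, Pow(Add(-6, Pow(Mul(10, Add(5, -1)), -1)), -1)) = Mul(3, Pow(Add(-6, Pow(Mul(10, 4), -1)), -1)) = Mul(3, Pow(Add(-6, Pow(40, -1)), -1)) = Mul(3, Pow(Add(-6, Rational(1, 40)), -1)) = Mul(3, Pow(Rational(-239, 40), -1)) = Mul(3, Rational(-40, 239)) = Rational(-120, 239) ≈ -0.50209)
Add(-4848, p) = Add(-4848, Rational(-120, 239)) = Rational(-1158792, 239)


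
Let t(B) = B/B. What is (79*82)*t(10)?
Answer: 6478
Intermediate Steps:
t(B) = 1
(79*82)*t(10) = (79*82)*1 = 6478*1 = 6478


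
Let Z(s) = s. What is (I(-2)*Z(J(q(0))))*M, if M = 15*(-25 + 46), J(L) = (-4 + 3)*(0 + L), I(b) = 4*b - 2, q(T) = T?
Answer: 0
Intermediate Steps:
I(b) = -2 + 4*b
J(L) = -L
M = 315 (M = 15*21 = 315)
(I(-2)*Z(J(q(0))))*M = ((-2 + 4*(-2))*(-1*0))*315 = ((-2 - 8)*0)*315 = -10*0*315 = 0*315 = 0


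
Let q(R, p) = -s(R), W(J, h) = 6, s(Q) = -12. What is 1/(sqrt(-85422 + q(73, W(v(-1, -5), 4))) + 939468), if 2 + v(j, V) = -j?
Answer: 156578/147100034739 - I*sqrt(9490)/294200069478 ≈ 1.0644e-6 - 3.3112e-10*I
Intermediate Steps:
v(j, V) = -2 - j
q(R, p) = 12 (q(R, p) = -1*(-12) = 12)
1/(sqrt(-85422 + q(73, W(v(-1, -5), 4))) + 939468) = 1/(sqrt(-85422 + 12) + 939468) = 1/(sqrt(-85410) + 939468) = 1/(3*I*sqrt(9490) + 939468) = 1/(939468 + 3*I*sqrt(9490))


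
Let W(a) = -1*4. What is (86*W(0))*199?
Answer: -68456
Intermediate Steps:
W(a) = -4
(86*W(0))*199 = (86*(-4))*199 = -344*199 = -68456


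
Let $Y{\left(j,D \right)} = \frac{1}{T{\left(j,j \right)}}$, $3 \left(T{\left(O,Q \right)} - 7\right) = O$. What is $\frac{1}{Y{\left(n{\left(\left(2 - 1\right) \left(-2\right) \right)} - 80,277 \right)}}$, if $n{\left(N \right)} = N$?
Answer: $- \frac{61}{3} \approx -20.333$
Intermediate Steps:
$T{\left(O,Q \right)} = 7 + \frac{O}{3}$
$Y{\left(j,D \right)} = \frac{1}{7 + \frac{j}{3}}$
$\frac{1}{Y{\left(n{\left(\left(2 - 1\right) \left(-2\right) \right)} - 80,277 \right)}} = \frac{1}{3 \frac{1}{21 - \left(80 - \left(2 - 1\right) \left(-2\right)\right)}} = \frac{1}{3 \frac{1}{21 + \left(1 \left(-2\right) - 80\right)}} = \frac{1}{3 \frac{1}{21 - 82}} = \frac{1}{3 \frac{1}{-61}} = \frac{1}{3 \left(- \frac{1}{61}\right)} = \frac{1}{- \frac{3}{61}} = - \frac{61}{3}$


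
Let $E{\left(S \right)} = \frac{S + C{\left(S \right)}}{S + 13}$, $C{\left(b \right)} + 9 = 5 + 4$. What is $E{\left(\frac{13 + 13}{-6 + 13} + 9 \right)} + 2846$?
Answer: $\frac{512369}{180} \approx 2846.5$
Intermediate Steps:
$C{\left(b \right)} = 0$ ($C{\left(b \right)} = -9 + \left(5 + 4\right) = -9 + 9 = 0$)
$E{\left(S \right)} = \frac{S}{13 + S}$ ($E{\left(S \right)} = \frac{S + 0}{S + 13} = \frac{S}{13 + S}$)
$E{\left(\frac{13 + 13}{-6 + 13} + 9 \right)} + 2846 = \frac{\frac{13 + 13}{-6 + 13} + 9}{13 + \left(\frac{13 + 13}{-6 + 13} + 9\right)} + 2846 = \frac{\frac{26}{7} + 9}{13 + \left(\frac{26}{7} + 9\right)} + 2846 = \frac{89}{7 \left(13 + \frac{89}{7}\right)} + 2846 = \frac{89}{7 \cdot \frac{180}{7}} + 2846 = \frac{89}{7} \cdot \frac{7}{180} + 2846 = \frac{89}{180} + 2846 = \frac{512369}{180}$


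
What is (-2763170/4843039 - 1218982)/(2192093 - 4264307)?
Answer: 983930021578/1672635536391 ≈ 0.58825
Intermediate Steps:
(-2763170/4843039 - 1218982)/(2192093 - 4264307) = (-2763170*1/4843039 - 1218982)/(-2072214) = (-2763170/4843039 - 1218982)*(-1/2072214) = -5903580129468/4843039*(-1/2072214) = 983930021578/1672635536391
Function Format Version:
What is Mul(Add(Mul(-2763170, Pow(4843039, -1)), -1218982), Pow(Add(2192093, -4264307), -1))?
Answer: Rational(983930021578, 1672635536391) ≈ 0.58825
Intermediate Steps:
Mul(Add(Mul(-2763170, Pow(4843039, -1)), -1218982), Pow(Add(2192093, -4264307), -1)) = Mul(Add(Mul(-2763170, Rational(1, 4843039)), -1218982), Pow(-2072214, -1)) = Mul(Add(Rational(-2763170, 4843039), -1218982), Rational(-1, 2072214)) = Mul(Rational(-5903580129468, 4843039), Rational(-1, 2072214)) = Rational(983930021578, 1672635536391)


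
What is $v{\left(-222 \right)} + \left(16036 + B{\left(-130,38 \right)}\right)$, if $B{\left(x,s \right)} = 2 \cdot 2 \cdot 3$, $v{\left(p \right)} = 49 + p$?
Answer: $15875$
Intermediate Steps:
$B{\left(x,s \right)} = 12$ ($B{\left(x,s \right)} = 4 \cdot 3 = 12$)
$v{\left(-222 \right)} + \left(16036 + B{\left(-130,38 \right)}\right) = \left(49 - 222\right) + \left(16036 + 12\right) = -173 + 16048 = 15875$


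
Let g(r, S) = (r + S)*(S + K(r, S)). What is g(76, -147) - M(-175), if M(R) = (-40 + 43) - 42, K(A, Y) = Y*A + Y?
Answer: 814125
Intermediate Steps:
K(A, Y) = Y + A*Y (K(A, Y) = A*Y + Y = Y + A*Y)
g(r, S) = (S + r)*(S + S*(1 + r)) (g(r, S) = (r + S)*(S + S*(1 + r)) = (S + r)*(S + S*(1 + r)))
M(R) = -39 (M(R) = 3 - 42 = -39)
g(76, -147) - M(-175) = -147*(-147 + 76 - 147*(1 + 76) + 76*(1 + 76)) - 1*(-39) = -147*(-147 + 76 - 147*77 + 76*77) + 39 = -147*(-147 + 76 - 11319 + 5852) + 39 = -147*(-5538) + 39 = 814086 + 39 = 814125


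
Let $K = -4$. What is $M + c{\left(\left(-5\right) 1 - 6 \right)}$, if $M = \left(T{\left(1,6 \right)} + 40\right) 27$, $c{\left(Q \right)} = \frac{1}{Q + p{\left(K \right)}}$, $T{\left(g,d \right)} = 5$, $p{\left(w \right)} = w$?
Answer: $\frac{18224}{15} \approx 1214.9$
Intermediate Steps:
$c{\left(Q \right)} = \frac{1}{-4 + Q}$ ($c{\left(Q \right)} = \frac{1}{Q - 4} = \frac{1}{-4 + Q}$)
$M = 1215$ ($M = \left(5 + 40\right) 27 = 45 \cdot 27 = 1215$)
$M + c{\left(\left(-5\right) 1 - 6 \right)} = 1215 + \frac{1}{-4 - 11} = 1215 + \frac{1}{-15} = 1215 - \frac{1}{15} = \frac{18224}{15}$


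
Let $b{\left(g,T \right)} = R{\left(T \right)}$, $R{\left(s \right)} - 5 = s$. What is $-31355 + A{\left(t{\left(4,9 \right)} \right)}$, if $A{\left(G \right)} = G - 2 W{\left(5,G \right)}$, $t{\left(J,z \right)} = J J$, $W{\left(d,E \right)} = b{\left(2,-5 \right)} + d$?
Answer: $-31349$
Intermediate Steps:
$R{\left(s \right)} = 5 + s$
$b{\left(g,T \right)} = 5 + T$
$W{\left(d,E \right)} = d$ ($W{\left(d,E \right)} = \left(5 - 5\right) + d = 0 + d = d$)
$t{\left(J,z \right)} = J^{2}$
$A{\left(G \right)} = -10 + G$ ($A{\left(G \right)} = G - 10 = -10 + G$)
$-31355 + A{\left(t{\left(4,9 \right)} \right)} = -31355 - \left(10 - 4^{2}\right) = -31355 + \left(-10 + 16\right) = -31355 + 6 = -31349$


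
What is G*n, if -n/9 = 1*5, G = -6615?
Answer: 297675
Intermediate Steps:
n = -45 (n = -9*5 = -45)
G*n = -6615*(-45) = 297675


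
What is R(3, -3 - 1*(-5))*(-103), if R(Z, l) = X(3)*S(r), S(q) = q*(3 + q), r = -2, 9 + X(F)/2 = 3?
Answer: -2472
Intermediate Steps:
X(F) = -12 (X(F) = -18 + 2*3 = -18 + 6 = -12)
R(Z, l) = 24 (R(Z, l) = -(-24)*(3 - 2) = -(-24) = -12*(-2) = 24)
R(3, -3 - 1*(-5))*(-103) = 24*(-103) = -2472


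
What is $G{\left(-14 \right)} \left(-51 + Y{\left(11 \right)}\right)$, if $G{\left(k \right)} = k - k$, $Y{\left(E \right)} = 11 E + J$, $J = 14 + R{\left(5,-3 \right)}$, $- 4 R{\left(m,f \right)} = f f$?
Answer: $0$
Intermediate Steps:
$R{\left(m,f \right)} = - \frac{f^{2}}{4}$ ($R{\left(m,f \right)} = - \frac{f f}{4} = - \frac{f^{2}}{4}$)
$J = \frac{47}{4}$ ($J = 14 - \frac{\left(-3\right)^{2}}{4} = 14 - \frac{9}{4} = \frac{47}{4} \approx 11.75$)
$Y{\left(E \right)} = \frac{47}{4} + 11 E$ ($Y{\left(E \right)} = 11 E + \frac{47}{4} = \frac{47}{4} + 11 E$)
$G{\left(k \right)} = 0$
$G{\left(-14 \right)} \left(-51 + Y{\left(11 \right)}\right) = 0 \left(-51 + \left(\frac{47}{4} + 11 \cdot 11\right)\right) = 0 \left(-51 + \left(\frac{47}{4} + 121\right)\right) = 0 \left(-51 + \frac{531}{4}\right) = 0 \cdot \frac{327}{4} = 0$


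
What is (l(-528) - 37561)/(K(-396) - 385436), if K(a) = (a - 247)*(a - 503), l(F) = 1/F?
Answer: -19832209/101703888 ≈ -0.19500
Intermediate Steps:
K(a) = (-503 + a)*(-247 + a) (K(a) = (-247 + a)*(-503 + a) = (-503 + a)*(-247 + a))
(l(-528) - 37561)/(K(-396) - 385436) = (1/(-528) - 37561)/((124241 + (-396)**2 - 750*(-396)) - 385436) = (-1/528 - 37561)/((124241 + 156816 + 297000) - 385436) = -19832209/(528*(578057 - 385436)) = -19832209/528/192621 = -19832209/528*1/192621 = -19832209/101703888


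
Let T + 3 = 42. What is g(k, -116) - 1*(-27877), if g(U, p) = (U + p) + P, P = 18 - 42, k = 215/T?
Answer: 1081958/39 ≈ 27743.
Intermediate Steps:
T = 39 (T = -3 + 42 = 39)
k = 215/39 ≈ 5.5128
P = -24
g(U, p) = -24 + U + p (g(U, p) = (U + p) - 24 = -24 + U + p)
g(k, -116) - 1*(-27877) = (-24 + 215/39 - 116) - 1*(-27877) = -5245/39 + 27877 = 1081958/39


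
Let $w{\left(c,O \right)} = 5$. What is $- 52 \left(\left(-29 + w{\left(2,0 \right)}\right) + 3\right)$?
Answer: $1092$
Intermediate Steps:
$- 52 \left(\left(-29 + w{\left(2,0 \right)}\right) + 3\right) = - 52 \left(\left(-29 + 5\right) + 3\right) = - 52 \left(-24 + 3\right) = \left(-52\right) \left(-21\right) = 1092$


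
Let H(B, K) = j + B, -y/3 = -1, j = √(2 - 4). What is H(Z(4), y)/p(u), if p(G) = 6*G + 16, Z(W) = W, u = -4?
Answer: -½ - I*√2/8 ≈ -0.5 - 0.17678*I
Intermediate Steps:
j = I*√2 (j = √(-2) = I*√2 ≈ 1.4142*I)
y = 3 (y = -3*(-1) = 3)
p(G) = 16 + 6*G
H(B, K) = B + I*√2 (H(B, K) = I*√2 + B = B + I*√2)
H(Z(4), y)/p(u) = (4 + I*√2)/(16 + 6*(-4)) = (4 + I*√2)/(16 - 24) = (4 + I*√2)/(-8) = (4 + I*√2)*(-⅛) = -½ - I*√2/8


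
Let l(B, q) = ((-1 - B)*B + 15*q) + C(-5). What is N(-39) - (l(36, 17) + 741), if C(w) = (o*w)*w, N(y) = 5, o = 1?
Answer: 316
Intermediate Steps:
C(w) = w² (C(w) = (1*w)*w = w*w = w²)
l(B, q) = 25 + 15*q + B*(-1 - B) (l(B, q) = ((-1 - B)*B + 15*q) + (-5)² = (B*(-1 - B) + 15*q) + 25 = (15*q + B*(-1 - B)) + 25 = 25 + 15*q + B*(-1 - B))
N(-39) - (l(36, 17) + 741) = 5 - ((25 - 1*36 - 1*36² + 15*17) + 741) = 5 - ((25 - 36 - 1*1296 + 255) + 741) = 5 - ((25 - 36 - 1296 + 255) + 741) = 5 - (-1052 + 741) = 5 - 1*(-311) = 5 + 311 = 316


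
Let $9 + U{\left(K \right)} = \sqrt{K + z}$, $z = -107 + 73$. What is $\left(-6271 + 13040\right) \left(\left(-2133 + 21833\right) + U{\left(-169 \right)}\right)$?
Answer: $133288379 + 6769 i \sqrt{203} \approx 1.3329 \cdot 10^{8} + 96443.0 i$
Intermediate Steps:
$z = -34$
$U{\left(K \right)} = -9 + \sqrt{-34 + K}$ ($U{\left(K \right)} = -9 + \sqrt{K - 34} = -9 + \sqrt{-34 + K}$)
$\left(-6271 + 13040\right) \left(\left(-2133 + 21833\right) + U{\left(-169 \right)}\right) = \left(-6271 + 13040\right) \left(\left(-2133 + 21833\right) - \left(9 - \sqrt{-34 - 169}\right)\right) = 6769 \left(19700 - \left(9 - \sqrt{-203}\right)\right) = 6769 \left(19700 - \left(9 - i \sqrt{203}\right)\right) = 6769 \left(19691 + i \sqrt{203}\right) = 133288379 + 6769 i \sqrt{203}$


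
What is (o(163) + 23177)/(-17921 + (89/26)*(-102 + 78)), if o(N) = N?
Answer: -303420/234041 ≈ -1.2964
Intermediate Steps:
(o(163) + 23177)/(-17921 + (89/26)*(-102 + 78)) = (163 + 23177)/(-17921 + (89/26)*(-102 + 78)) = 23340/(-17921 + (89*(1/26))*(-24)) = 23340/(-17921 + (89/26)*(-24)) = 23340/(-17921 - 1068/13) = 23340/(-234041/13) = 23340*(-13/234041) = -303420/234041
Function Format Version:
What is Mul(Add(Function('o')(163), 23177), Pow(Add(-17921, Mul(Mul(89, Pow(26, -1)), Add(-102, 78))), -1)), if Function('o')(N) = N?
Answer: Rational(-303420, 234041) ≈ -1.2964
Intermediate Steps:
Mul(Add(Function('o')(163), 23177), Pow(Add(-17921, Mul(Mul(89, Pow(26, -1)), Add(-102, 78))), -1)) = Mul(Add(163, 23177), Pow(Add(-17921, Mul(Mul(89, Pow(26, -1)), Add(-102, 78))), -1)) = Mul(23340, Pow(Add(-17921, Mul(Mul(89, Rational(1, 26)), -24)), -1)) = Mul(23340, Pow(Add(-17921, Mul(Rational(89, 26), -24)), -1)) = Mul(23340, Pow(Add(-17921, Rational(-1068, 13)), -1)) = Mul(23340, Pow(Rational(-234041, 13), -1)) = Mul(23340, Rational(-13, 234041)) = Rational(-303420, 234041)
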